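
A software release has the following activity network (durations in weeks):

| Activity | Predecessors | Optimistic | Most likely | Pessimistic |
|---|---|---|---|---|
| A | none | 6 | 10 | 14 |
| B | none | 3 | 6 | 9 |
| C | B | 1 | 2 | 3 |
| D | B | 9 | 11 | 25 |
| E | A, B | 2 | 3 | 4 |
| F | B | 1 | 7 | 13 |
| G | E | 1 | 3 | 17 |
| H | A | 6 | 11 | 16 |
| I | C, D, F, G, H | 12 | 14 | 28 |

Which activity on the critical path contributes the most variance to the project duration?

te_A = (6 + 4·10 + 14)/6 = 60/6 = 10; σ²_A = ((14−6)/6)² = 1.778
te_B = (3 + 4·6 + 9)/6 = 36/6 = 6; σ²_B = ((9−3)/6)² = 1.000
te_C = (1 + 4·2 + 3)/6 = 12/6 = 2; σ²_C = ((3−1)/6)² = 0.111
te_D = (9 + 4·11 + 25)/6 = 78/6 = 13; σ²_D = ((25−9)/6)² = 7.111
te_E = (2 + 4·3 + 4)/6 = 18/6 = 3; σ²_E = ((4−2)/6)² = 0.111
te_F = (1 + 4·7 + 13)/6 = 42/6 = 7; σ²_F = ((13−1)/6)² = 4.000
te_G = (1 + 4·3 + 17)/6 = 30/6 = 5; σ²_G = ((17−1)/6)² = 7.111
te_H = (6 + 4·11 + 16)/6 = 66/6 = 11; σ²_H = ((16−6)/6)² = 2.778
te_I = (12 + 4·14 + 28)/6 = 96/6 = 16; σ²_I = ((28−12)/6)² = 7.111

Forward pass:
ES_A = 0; EF_A = 10
ES_B = 0; EF_B = 6
ES_C = 6; EF_C = 6+2 = 8
ES_D = 6; EF_D = 6+13 = 19
ES_E = max(EF_A=10, EF_B=6) = 10; EF_E = 10+3 = 13
ES_F = 6; EF_F = 6+7 = 13
ES_G = 13; EF_G = 13+5 = 18
ES_H = 10; EF_H = 10+11 = 21
ES_I = max(EF_C=8, EF_D=19, EF_F=13, EF_G=18, EF_H=21) = 21; EF_I = 21+16 = 37
Expected project duration μ = 37 weeks. Critical path: A → H → I.

Variances on critical path: σ²_A=1.778, σ²_H=2.778, σ²_I=7.111.
Largest is σ²_I = 7.111.

I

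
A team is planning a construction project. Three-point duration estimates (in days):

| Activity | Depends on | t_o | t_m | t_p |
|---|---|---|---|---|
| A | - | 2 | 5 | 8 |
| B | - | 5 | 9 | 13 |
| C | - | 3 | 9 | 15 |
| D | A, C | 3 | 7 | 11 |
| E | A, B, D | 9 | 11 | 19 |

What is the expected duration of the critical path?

28 days

te_A = (2 + 4·5 + 8)/6 = 30/6 = 5
te_B = (5 + 4·9 + 13)/6 = 54/6 = 9
te_C = (3 + 4·9 + 15)/6 = 54/6 = 9
te_D = (3 + 4·7 + 11)/6 = 42/6 = 7
te_E = (9 + 4·11 + 19)/6 = 72/6 = 12

Forward pass:
ES_A = 0; EF_A = 5
ES_B = 0; EF_B = 9
ES_C = 0; EF_C = 9
ES_D = max(EF_A=5, EF_C=9) = 9; EF_D = 9+7 = 16
ES_E = max(EF_A=5, EF_B=9, EF_D=16) = 16; EF_E = 16+12 = 28
Expected project duration μ = 28 days. Critical path: C → D → E.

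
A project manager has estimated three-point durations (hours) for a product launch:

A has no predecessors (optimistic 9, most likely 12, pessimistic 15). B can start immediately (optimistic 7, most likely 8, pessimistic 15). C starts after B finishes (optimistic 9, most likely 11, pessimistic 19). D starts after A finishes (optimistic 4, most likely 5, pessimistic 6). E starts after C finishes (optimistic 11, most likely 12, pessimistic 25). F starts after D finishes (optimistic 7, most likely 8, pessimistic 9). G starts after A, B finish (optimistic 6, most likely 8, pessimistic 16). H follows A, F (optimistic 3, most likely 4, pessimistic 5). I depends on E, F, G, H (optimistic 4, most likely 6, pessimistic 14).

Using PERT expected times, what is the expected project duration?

te_A = (9 + 4·12 + 15)/6 = 72/6 = 12
te_B = (7 + 4·8 + 15)/6 = 54/6 = 9
te_C = (9 + 4·11 + 19)/6 = 72/6 = 12
te_D = (4 + 4·5 + 6)/6 = 30/6 = 5
te_E = (11 + 4·12 + 25)/6 = 84/6 = 14
te_F = (7 + 4·8 + 9)/6 = 48/6 = 8
te_G = (6 + 4·8 + 16)/6 = 54/6 = 9
te_H = (3 + 4·4 + 5)/6 = 24/6 = 4
te_I = (4 + 4·6 + 14)/6 = 42/6 = 7

Forward pass:
ES_A = 0; EF_A = 12
ES_B = 0; EF_B = 9
ES_C = 9; EF_C = 9+12 = 21
ES_D = 12; EF_D = 12+5 = 17
ES_E = 21; EF_E = 21+14 = 35
ES_F = 17; EF_F = 17+8 = 25
ES_G = max(EF_A=12, EF_B=9) = 12; EF_G = 12+9 = 21
ES_H = max(EF_A=12, EF_F=25) = 25; EF_H = 25+4 = 29
ES_I = max(EF_E=35, EF_F=25, EF_G=21, EF_H=29) = 35; EF_I = 35+7 = 42
Expected project duration μ = 42 hours. Critical path: B → C → E → I.

42 hours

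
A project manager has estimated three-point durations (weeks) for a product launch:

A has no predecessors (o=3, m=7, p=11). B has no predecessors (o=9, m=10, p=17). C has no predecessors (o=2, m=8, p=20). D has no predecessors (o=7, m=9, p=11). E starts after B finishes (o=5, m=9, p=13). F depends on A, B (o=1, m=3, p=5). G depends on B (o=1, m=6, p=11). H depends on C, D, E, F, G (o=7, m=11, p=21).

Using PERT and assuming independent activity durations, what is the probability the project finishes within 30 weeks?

te_A = (3 + 4·7 + 11)/6 = 42/6 = 7; σ²_A = ((11−3)/6)² = 1.778
te_B = (9 + 4·10 + 17)/6 = 66/6 = 11; σ²_B = ((17−9)/6)² = 1.778
te_C = (2 + 4·8 + 20)/6 = 54/6 = 9; σ²_C = ((20−2)/6)² = 9.000
te_D = (7 + 4·9 + 11)/6 = 54/6 = 9; σ²_D = ((11−7)/6)² = 0.444
te_E = (5 + 4·9 + 13)/6 = 54/6 = 9; σ²_E = ((13−5)/6)² = 1.778
te_F = (1 + 4·3 + 5)/6 = 18/6 = 3; σ²_F = ((5−1)/6)² = 0.444
te_G = (1 + 4·6 + 11)/6 = 36/6 = 6; σ²_G = ((11−1)/6)² = 2.778
te_H = (7 + 4·11 + 21)/6 = 72/6 = 12; σ²_H = ((21−7)/6)² = 5.444

Forward pass:
ES_A = 0; EF_A = 7
ES_B = 0; EF_B = 11
ES_C = 0; EF_C = 9
ES_D = 0; EF_D = 9
ES_E = 11; EF_E = 11+9 = 20
ES_F = max(EF_A=7, EF_B=11) = 11; EF_F = 11+3 = 14
ES_G = 11; EF_G = 11+6 = 17
ES_H = max(EF_C=9, EF_D=9, EF_E=20, EF_F=14, EF_G=17) = 20; EF_H = 20+12 = 32
Expected project duration μ = 32 weeks. Critical path: B → E → H.

Variance along critical path = 1.778 + 1.778 + 5.444 = 9.000; σ = √9.000 = 3.000 weeks.
Z = (30 − 32) / 3.000 = -0.667
P(T ≤ 30) = Φ(-0.667) ≈ 0.252

0.252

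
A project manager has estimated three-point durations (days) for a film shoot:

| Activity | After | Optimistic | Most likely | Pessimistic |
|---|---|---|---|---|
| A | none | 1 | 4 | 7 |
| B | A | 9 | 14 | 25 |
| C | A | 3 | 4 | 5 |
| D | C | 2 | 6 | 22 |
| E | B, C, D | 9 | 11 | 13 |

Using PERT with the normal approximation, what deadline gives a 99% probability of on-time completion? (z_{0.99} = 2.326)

te_A = (1 + 4·4 + 7)/6 = 24/6 = 4; σ²_A = ((7−1)/6)² = 1.000
te_B = (9 + 4·14 + 25)/6 = 90/6 = 15; σ²_B = ((25−9)/6)² = 7.111
te_C = (3 + 4·4 + 5)/6 = 24/6 = 4; σ²_C = ((5−3)/6)² = 0.111
te_D = (2 + 4·6 + 22)/6 = 48/6 = 8; σ²_D = ((22−2)/6)² = 11.111
te_E = (9 + 4·11 + 13)/6 = 66/6 = 11; σ²_E = ((13−9)/6)² = 0.444

Forward pass:
ES_A = 0; EF_A = 4
ES_B = 4; EF_B = 4+15 = 19
ES_C = 4; EF_C = 4+4 = 8
ES_D = 8; EF_D = 8+8 = 16
ES_E = max(EF_B=19, EF_C=8, EF_D=16) = 19; EF_E = 19+11 = 30
Expected project duration μ = 30 days. Critical path: A → B → E.

Variance along critical path = 1.000 + 7.111 + 0.444 = 8.556; σ = 2.925 days.
D = μ + z·σ = 30 + 2.326·2.925 = 36.8 days

36.8 days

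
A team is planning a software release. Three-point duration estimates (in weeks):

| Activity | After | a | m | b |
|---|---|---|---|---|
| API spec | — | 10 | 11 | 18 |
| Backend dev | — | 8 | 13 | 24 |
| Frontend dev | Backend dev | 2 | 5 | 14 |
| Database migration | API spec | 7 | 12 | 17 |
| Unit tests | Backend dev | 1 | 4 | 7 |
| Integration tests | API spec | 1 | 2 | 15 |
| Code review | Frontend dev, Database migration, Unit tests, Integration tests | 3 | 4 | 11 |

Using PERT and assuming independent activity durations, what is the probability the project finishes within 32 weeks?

0.883

te_API spec = (10 + 4·11 + 18)/6 = 72/6 = 12; σ²_API spec = ((18−10)/6)² = 1.778
te_Backend dev = (8 + 4·13 + 24)/6 = 84/6 = 14; σ²_Backend dev = ((24−8)/6)² = 7.111
te_Frontend dev = (2 + 4·5 + 14)/6 = 36/6 = 6; σ²_Frontend dev = ((14−2)/6)² = 4.000
te_Database migration = (7 + 4·12 + 17)/6 = 72/6 = 12; σ²_Database migration = ((17−7)/6)² = 2.778
te_Unit tests = (1 + 4·4 + 7)/6 = 24/6 = 4; σ²_Unit tests = ((7−1)/6)² = 1.000
te_Integration tests = (1 + 4·2 + 15)/6 = 24/6 = 4; σ²_Integration tests = ((15−1)/6)² = 5.444
te_Code review = (3 + 4·4 + 11)/6 = 30/6 = 5; σ²_Code review = ((11−3)/6)² = 1.778

Forward pass:
ES_API spec = 0; EF_API spec = 12
ES_Backend dev = 0; EF_Backend dev = 14
ES_Frontend dev = 14; EF_Frontend dev = 14+6 = 20
ES_Database migration = 12; EF_Database migration = 12+12 = 24
ES_Unit tests = 14; EF_Unit tests = 14+4 = 18
ES_Integration tests = 12; EF_Integration tests = 12+4 = 16
ES_Code review = max(EF_Frontend dev=20, EF_Database migration=24, EF_Unit tests=18, EF_Integration tests=16) = 24; EF_Code review = 24+5 = 29
Expected project duration μ = 29 weeks. Critical path: API spec → Database migration → Code review.

Variance along critical path = 1.778 + 2.778 + 1.778 = 6.333; σ = √6.333 = 2.517 weeks.
Z = (32 − 29) / 2.517 = 1.192
P(T ≤ 32) = Φ(1.192) ≈ 0.883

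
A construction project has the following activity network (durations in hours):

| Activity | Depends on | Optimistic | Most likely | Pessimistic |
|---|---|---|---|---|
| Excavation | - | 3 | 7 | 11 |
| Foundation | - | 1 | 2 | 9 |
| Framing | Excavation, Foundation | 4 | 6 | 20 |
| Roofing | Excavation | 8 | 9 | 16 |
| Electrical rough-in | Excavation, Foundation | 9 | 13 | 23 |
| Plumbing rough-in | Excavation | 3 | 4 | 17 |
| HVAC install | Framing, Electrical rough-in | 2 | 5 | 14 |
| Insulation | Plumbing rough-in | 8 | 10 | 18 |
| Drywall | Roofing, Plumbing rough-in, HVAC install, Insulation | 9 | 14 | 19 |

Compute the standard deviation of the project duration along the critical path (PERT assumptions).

te_Excavation = (3 + 4·7 + 11)/6 = 42/6 = 7; σ²_Excavation = ((11−3)/6)² = 1.778
te_Foundation = (1 + 4·2 + 9)/6 = 18/6 = 3; σ²_Foundation = ((9−1)/6)² = 1.778
te_Framing = (4 + 4·6 + 20)/6 = 48/6 = 8; σ²_Framing = ((20−4)/6)² = 7.111
te_Roofing = (8 + 4·9 + 16)/6 = 60/6 = 10; σ²_Roofing = ((16−8)/6)² = 1.778
te_Electrical rough-in = (9 + 4·13 + 23)/6 = 84/6 = 14; σ²_Electrical rough-in = ((23−9)/6)² = 5.444
te_Plumbing rough-in = (3 + 4·4 + 17)/6 = 36/6 = 6; σ²_Plumbing rough-in = ((17−3)/6)² = 5.444
te_HVAC install = (2 + 4·5 + 14)/6 = 36/6 = 6; σ²_HVAC install = ((14−2)/6)² = 4.000
te_Insulation = (8 + 4·10 + 18)/6 = 66/6 = 11; σ²_Insulation = ((18−8)/6)² = 2.778
te_Drywall = (9 + 4·14 + 19)/6 = 84/6 = 14; σ²_Drywall = ((19−9)/6)² = 2.778

Forward pass:
ES_Excavation = 0; EF_Excavation = 7
ES_Foundation = 0; EF_Foundation = 3
ES_Framing = max(EF_Excavation=7, EF_Foundation=3) = 7; EF_Framing = 7+8 = 15
ES_Roofing = 7; EF_Roofing = 7+10 = 17
ES_Electrical rough-in = max(EF_Excavation=7, EF_Foundation=3) = 7; EF_Electrical rough-in = 7+14 = 21
ES_Plumbing rough-in = 7; EF_Plumbing rough-in = 7+6 = 13
ES_HVAC install = max(EF_Framing=15, EF_Electrical rough-in=21) = 21; EF_HVAC install = 21+6 = 27
ES_Insulation = 13; EF_Insulation = 13+11 = 24
ES_Drywall = max(EF_Roofing=17, EF_Plumbing rough-in=13, EF_HVAC install=27, EF_Insulation=24) = 27; EF_Drywall = 27+14 = 41
Expected project duration μ = 41 hours. Critical path: Excavation → Electrical rough-in → HVAC install → Drywall.

Variance along critical path = 1.778 + 5.444 + 4.000 + 2.778 = 14.000
σ = √14.000 = 3.742 hours

3.74 hours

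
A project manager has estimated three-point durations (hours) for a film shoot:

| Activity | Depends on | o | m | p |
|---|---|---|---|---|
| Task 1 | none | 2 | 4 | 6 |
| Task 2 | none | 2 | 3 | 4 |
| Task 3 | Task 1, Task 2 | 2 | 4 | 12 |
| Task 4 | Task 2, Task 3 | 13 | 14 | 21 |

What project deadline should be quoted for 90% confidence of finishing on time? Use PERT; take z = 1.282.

te_Task 1 = (2 + 4·4 + 6)/6 = 24/6 = 4; σ²_Task 1 = ((6−2)/6)² = 0.444
te_Task 2 = (2 + 4·3 + 4)/6 = 18/6 = 3; σ²_Task 2 = ((4−2)/6)² = 0.111
te_Task 3 = (2 + 4·4 + 12)/6 = 30/6 = 5; σ²_Task 3 = ((12−2)/6)² = 2.778
te_Task 4 = (13 + 4·14 + 21)/6 = 90/6 = 15; σ²_Task 4 = ((21−13)/6)² = 1.778

Forward pass:
ES_Task 1 = 0; EF_Task 1 = 4
ES_Task 2 = 0; EF_Task 2 = 3
ES_Task 3 = max(EF_Task 1=4, EF_Task 2=3) = 4; EF_Task 3 = 4+5 = 9
ES_Task 4 = max(EF_Task 2=3, EF_Task 3=9) = 9; EF_Task 4 = 9+15 = 24
Expected project duration μ = 24 hours. Critical path: Task 1 → Task 3 → Task 4.

Variance along critical path = 0.444 + 2.778 + 1.778 = 5.000; σ = 2.236 hours.
D = μ + z·σ = 24 + 1.282·2.236 = 26.9 hours

26.9 hours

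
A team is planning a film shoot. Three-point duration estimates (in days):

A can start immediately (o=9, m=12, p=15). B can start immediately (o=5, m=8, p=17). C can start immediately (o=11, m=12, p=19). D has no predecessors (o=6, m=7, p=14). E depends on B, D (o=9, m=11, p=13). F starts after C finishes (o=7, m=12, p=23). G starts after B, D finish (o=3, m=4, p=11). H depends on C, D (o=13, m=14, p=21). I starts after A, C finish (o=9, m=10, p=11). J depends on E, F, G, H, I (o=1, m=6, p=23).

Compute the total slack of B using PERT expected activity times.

8 days

te_A = (9 + 4·12 + 15)/6 = 72/6 = 12
te_B = (5 + 4·8 + 17)/6 = 54/6 = 9
te_C = (11 + 4·12 + 19)/6 = 78/6 = 13
te_D = (6 + 4·7 + 14)/6 = 48/6 = 8
te_E = (9 + 4·11 + 13)/6 = 66/6 = 11
te_F = (7 + 4·12 + 23)/6 = 78/6 = 13
te_G = (3 + 4·4 + 11)/6 = 30/6 = 5
te_H = (13 + 4·14 + 21)/6 = 90/6 = 15
te_I = (9 + 4·10 + 11)/6 = 60/6 = 10
te_J = (1 + 4·6 + 23)/6 = 48/6 = 8

Forward pass:
ES_A = 0; EF_A = 12
ES_B = 0; EF_B = 9
ES_C = 0; EF_C = 13
ES_D = 0; EF_D = 8
ES_E = max(EF_B=9, EF_D=8) = 9; EF_E = 9+11 = 20
ES_F = 13; EF_F = 13+13 = 26
ES_G = max(EF_B=9, EF_D=8) = 9; EF_G = 9+5 = 14
ES_H = max(EF_C=13, EF_D=8) = 13; EF_H = 13+15 = 28
ES_I = max(EF_A=12, EF_C=13) = 13; EF_I = 13+10 = 23
ES_J = max(EF_E=20, EF_F=26, EF_G=14, EF_H=28, EF_I=23) = 28; EF_J = 28+8 = 36
Expected project duration μ = 36 days. Critical path: C → H → J.

Backward pass:
LF_J = 36; LS_J = 36−8 = 28
LF_I = LS_J = 28; LS_I = 28−10 = 18
LF_H = LS_J = 28; LS_H = 28−15 = 13
LF_G = LS_J = 28; LS_G = 28−5 = 23
LF_F = LS_J = 28; LS_F = 28−13 = 15
LF_E = LS_J = 28; LS_E = 28−11 = 17
LF_D = min(LS_E=17, LS_G=23, LS_H=13) = 13; LS_D = 13−8 = 5
LF_C = min(LS_F=15, LS_H=13, LS_I=18) = 13; LS_C = 13−13 = 0
LF_B = min(LS_E=17, LS_G=23) = 17; LS_B = 17−9 = 8
LF_A = LS_I = 18; LS_A = 18−12 = 6
Slack_B = LS_B − ES_B = 8 − 0 = 8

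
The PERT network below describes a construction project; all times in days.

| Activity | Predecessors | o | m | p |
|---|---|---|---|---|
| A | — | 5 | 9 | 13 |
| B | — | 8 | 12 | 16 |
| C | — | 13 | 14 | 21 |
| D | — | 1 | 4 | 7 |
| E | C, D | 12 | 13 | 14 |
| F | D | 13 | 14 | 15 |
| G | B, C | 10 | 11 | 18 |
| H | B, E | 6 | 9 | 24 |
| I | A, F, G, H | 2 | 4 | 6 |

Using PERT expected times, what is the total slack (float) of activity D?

11 days

te_A = (5 + 4·9 + 13)/6 = 54/6 = 9
te_B = (8 + 4·12 + 16)/6 = 72/6 = 12
te_C = (13 + 4·14 + 21)/6 = 90/6 = 15
te_D = (1 + 4·4 + 7)/6 = 24/6 = 4
te_E = (12 + 4·13 + 14)/6 = 78/6 = 13
te_F = (13 + 4·14 + 15)/6 = 84/6 = 14
te_G = (10 + 4·11 + 18)/6 = 72/6 = 12
te_H = (6 + 4·9 + 24)/6 = 66/6 = 11
te_I = (2 + 4·4 + 6)/6 = 24/6 = 4

Forward pass:
ES_A = 0; EF_A = 9
ES_B = 0; EF_B = 12
ES_C = 0; EF_C = 15
ES_D = 0; EF_D = 4
ES_E = max(EF_C=15, EF_D=4) = 15; EF_E = 15+13 = 28
ES_F = 4; EF_F = 4+14 = 18
ES_G = max(EF_B=12, EF_C=15) = 15; EF_G = 15+12 = 27
ES_H = max(EF_B=12, EF_E=28) = 28; EF_H = 28+11 = 39
ES_I = max(EF_A=9, EF_F=18, EF_G=27, EF_H=39) = 39; EF_I = 39+4 = 43
Expected project duration μ = 43 days. Critical path: C → E → H → I.

Backward pass:
LF_I = 43; LS_I = 43−4 = 39
LF_H = LS_I = 39; LS_H = 39−11 = 28
LF_G = LS_I = 39; LS_G = 39−12 = 27
LF_F = LS_I = 39; LS_F = 39−14 = 25
LF_E = LS_H = 28; LS_E = 28−13 = 15
LF_D = min(LS_E=15, LS_F=25) = 15; LS_D = 15−4 = 11
LF_C = min(LS_E=15, LS_G=27) = 15; LS_C = 15−15 = 0
LF_B = min(LS_G=27, LS_H=28) = 27; LS_B = 27−12 = 15
LF_A = LS_I = 39; LS_A = 39−9 = 30
Slack_D = LS_D − ES_D = 11 − 0 = 11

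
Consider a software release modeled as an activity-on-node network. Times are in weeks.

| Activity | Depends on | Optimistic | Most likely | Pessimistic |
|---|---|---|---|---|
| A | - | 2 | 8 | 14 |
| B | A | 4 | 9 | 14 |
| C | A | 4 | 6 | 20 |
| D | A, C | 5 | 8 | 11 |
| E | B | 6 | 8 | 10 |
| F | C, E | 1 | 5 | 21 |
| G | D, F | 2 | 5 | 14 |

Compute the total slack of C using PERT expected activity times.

te_A = (2 + 4·8 + 14)/6 = 48/6 = 8
te_B = (4 + 4·9 + 14)/6 = 54/6 = 9
te_C = (4 + 4·6 + 20)/6 = 48/6 = 8
te_D = (5 + 4·8 + 11)/6 = 48/6 = 8
te_E = (6 + 4·8 + 10)/6 = 48/6 = 8
te_F = (1 + 4·5 + 21)/6 = 42/6 = 7
te_G = (2 + 4·5 + 14)/6 = 36/6 = 6

Forward pass:
ES_A = 0; EF_A = 8
ES_B = 8; EF_B = 8+9 = 17
ES_C = 8; EF_C = 8+8 = 16
ES_D = max(EF_A=8, EF_C=16) = 16; EF_D = 16+8 = 24
ES_E = 17; EF_E = 17+8 = 25
ES_F = max(EF_C=16, EF_E=25) = 25; EF_F = 25+7 = 32
ES_G = max(EF_D=24, EF_F=32) = 32; EF_G = 32+6 = 38
Expected project duration μ = 38 weeks. Critical path: A → B → E → F → G.

Backward pass:
LF_G = 38; LS_G = 38−6 = 32
LF_F = LS_G = 32; LS_F = 32−7 = 25
LF_E = LS_F = 25; LS_E = 25−8 = 17
LF_D = LS_G = 32; LS_D = 32−8 = 24
LF_C = min(LS_D=24, LS_F=25) = 24; LS_C = 24−8 = 16
LF_B = LS_E = 17; LS_B = 17−9 = 8
LF_A = min(LS_B=8, LS_C=16, LS_D=24) = 8; LS_A = 8−8 = 0
Slack_C = LS_C − ES_C = 16 − 8 = 8

8 weeks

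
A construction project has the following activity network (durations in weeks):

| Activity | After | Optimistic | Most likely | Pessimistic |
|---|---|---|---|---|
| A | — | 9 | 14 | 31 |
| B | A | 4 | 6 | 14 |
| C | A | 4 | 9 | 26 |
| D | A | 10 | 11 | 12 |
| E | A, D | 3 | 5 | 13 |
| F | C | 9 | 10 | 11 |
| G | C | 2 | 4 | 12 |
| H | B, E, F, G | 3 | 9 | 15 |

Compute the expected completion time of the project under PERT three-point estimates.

46 weeks

te_A = (9 + 4·14 + 31)/6 = 96/6 = 16
te_B = (4 + 4·6 + 14)/6 = 42/6 = 7
te_C = (4 + 4·9 + 26)/6 = 66/6 = 11
te_D = (10 + 4·11 + 12)/6 = 66/6 = 11
te_E = (3 + 4·5 + 13)/6 = 36/6 = 6
te_F = (9 + 4·10 + 11)/6 = 60/6 = 10
te_G = (2 + 4·4 + 12)/6 = 30/6 = 5
te_H = (3 + 4·9 + 15)/6 = 54/6 = 9

Forward pass:
ES_A = 0; EF_A = 16
ES_B = 16; EF_B = 16+7 = 23
ES_C = 16; EF_C = 16+11 = 27
ES_D = 16; EF_D = 16+11 = 27
ES_E = max(EF_A=16, EF_D=27) = 27; EF_E = 27+6 = 33
ES_F = 27; EF_F = 27+10 = 37
ES_G = 27; EF_G = 27+5 = 32
ES_H = max(EF_B=23, EF_E=33, EF_F=37, EF_G=32) = 37; EF_H = 37+9 = 46
Expected project duration μ = 46 weeks. Critical path: A → C → F → H.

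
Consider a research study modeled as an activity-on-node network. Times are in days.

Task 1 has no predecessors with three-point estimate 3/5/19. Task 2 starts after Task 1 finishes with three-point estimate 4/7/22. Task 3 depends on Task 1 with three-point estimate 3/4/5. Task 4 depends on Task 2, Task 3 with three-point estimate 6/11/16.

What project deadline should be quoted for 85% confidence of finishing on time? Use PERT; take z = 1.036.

31.5 days

te_Task 1 = (3 + 4·5 + 19)/6 = 42/6 = 7; σ²_Task 1 = ((19−3)/6)² = 7.111
te_Task 2 = (4 + 4·7 + 22)/6 = 54/6 = 9; σ²_Task 2 = ((22−4)/6)² = 9.000
te_Task 3 = (3 + 4·4 + 5)/6 = 24/6 = 4; σ²_Task 3 = ((5−3)/6)² = 0.111
te_Task 4 = (6 + 4·11 + 16)/6 = 66/6 = 11; σ²_Task 4 = ((16−6)/6)² = 2.778

Forward pass:
ES_Task 1 = 0; EF_Task 1 = 7
ES_Task 2 = 7; EF_Task 2 = 7+9 = 16
ES_Task 3 = 7; EF_Task 3 = 7+4 = 11
ES_Task 4 = max(EF_Task 2=16, EF_Task 3=11) = 16; EF_Task 4 = 16+11 = 27
Expected project duration μ = 27 days. Critical path: Task 1 → Task 2 → Task 4.

Variance along critical path = 7.111 + 9.000 + 2.778 = 18.889; σ = 4.346 days.
D = μ + z·σ = 27 + 1.036·4.346 = 31.5 days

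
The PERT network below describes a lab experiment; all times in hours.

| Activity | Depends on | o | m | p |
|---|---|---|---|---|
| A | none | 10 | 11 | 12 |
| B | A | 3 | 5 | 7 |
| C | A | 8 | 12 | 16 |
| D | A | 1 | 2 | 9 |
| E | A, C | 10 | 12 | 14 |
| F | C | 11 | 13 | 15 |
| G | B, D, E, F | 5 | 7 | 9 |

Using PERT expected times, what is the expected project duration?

te_A = (10 + 4·11 + 12)/6 = 66/6 = 11
te_B = (3 + 4·5 + 7)/6 = 30/6 = 5
te_C = (8 + 4·12 + 16)/6 = 72/6 = 12
te_D = (1 + 4·2 + 9)/6 = 18/6 = 3
te_E = (10 + 4·12 + 14)/6 = 72/6 = 12
te_F = (11 + 4·13 + 15)/6 = 78/6 = 13
te_G = (5 + 4·7 + 9)/6 = 42/6 = 7

Forward pass:
ES_A = 0; EF_A = 11
ES_B = 11; EF_B = 11+5 = 16
ES_C = 11; EF_C = 11+12 = 23
ES_D = 11; EF_D = 11+3 = 14
ES_E = max(EF_A=11, EF_C=23) = 23; EF_E = 23+12 = 35
ES_F = 23; EF_F = 23+13 = 36
ES_G = max(EF_B=16, EF_D=14, EF_E=35, EF_F=36) = 36; EF_G = 36+7 = 43
Expected project duration μ = 43 hours. Critical path: A → C → F → G.

43 hours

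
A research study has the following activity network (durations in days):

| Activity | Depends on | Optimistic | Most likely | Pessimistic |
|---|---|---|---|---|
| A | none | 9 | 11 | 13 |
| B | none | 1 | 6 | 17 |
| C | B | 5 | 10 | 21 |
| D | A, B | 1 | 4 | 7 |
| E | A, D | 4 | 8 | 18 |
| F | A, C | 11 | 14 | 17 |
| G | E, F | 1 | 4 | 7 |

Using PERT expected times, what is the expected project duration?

te_A = (9 + 4·11 + 13)/6 = 66/6 = 11
te_B = (1 + 4·6 + 17)/6 = 42/6 = 7
te_C = (5 + 4·10 + 21)/6 = 66/6 = 11
te_D = (1 + 4·4 + 7)/6 = 24/6 = 4
te_E = (4 + 4·8 + 18)/6 = 54/6 = 9
te_F = (11 + 4·14 + 17)/6 = 84/6 = 14
te_G = (1 + 4·4 + 7)/6 = 24/6 = 4

Forward pass:
ES_A = 0; EF_A = 11
ES_B = 0; EF_B = 7
ES_C = 7; EF_C = 7+11 = 18
ES_D = max(EF_A=11, EF_B=7) = 11; EF_D = 11+4 = 15
ES_E = max(EF_A=11, EF_D=15) = 15; EF_E = 15+9 = 24
ES_F = max(EF_A=11, EF_C=18) = 18; EF_F = 18+14 = 32
ES_G = max(EF_E=24, EF_F=32) = 32; EF_G = 32+4 = 36
Expected project duration μ = 36 days. Critical path: B → C → F → G.

36 days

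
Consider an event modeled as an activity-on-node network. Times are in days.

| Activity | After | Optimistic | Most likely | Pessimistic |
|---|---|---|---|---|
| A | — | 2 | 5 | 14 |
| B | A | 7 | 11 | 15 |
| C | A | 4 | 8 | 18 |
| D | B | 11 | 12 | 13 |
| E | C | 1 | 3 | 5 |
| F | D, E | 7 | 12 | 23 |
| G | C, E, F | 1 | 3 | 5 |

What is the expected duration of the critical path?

te_A = (2 + 4·5 + 14)/6 = 36/6 = 6
te_B = (7 + 4·11 + 15)/6 = 66/6 = 11
te_C = (4 + 4·8 + 18)/6 = 54/6 = 9
te_D = (11 + 4·12 + 13)/6 = 72/6 = 12
te_E = (1 + 4·3 + 5)/6 = 18/6 = 3
te_F = (7 + 4·12 + 23)/6 = 78/6 = 13
te_G = (1 + 4·3 + 5)/6 = 18/6 = 3

Forward pass:
ES_A = 0; EF_A = 6
ES_B = 6; EF_B = 6+11 = 17
ES_C = 6; EF_C = 6+9 = 15
ES_D = 17; EF_D = 17+12 = 29
ES_E = 15; EF_E = 15+3 = 18
ES_F = max(EF_D=29, EF_E=18) = 29; EF_F = 29+13 = 42
ES_G = max(EF_C=15, EF_E=18, EF_F=42) = 42; EF_G = 42+3 = 45
Expected project duration μ = 45 days. Critical path: A → B → D → F → G.

45 days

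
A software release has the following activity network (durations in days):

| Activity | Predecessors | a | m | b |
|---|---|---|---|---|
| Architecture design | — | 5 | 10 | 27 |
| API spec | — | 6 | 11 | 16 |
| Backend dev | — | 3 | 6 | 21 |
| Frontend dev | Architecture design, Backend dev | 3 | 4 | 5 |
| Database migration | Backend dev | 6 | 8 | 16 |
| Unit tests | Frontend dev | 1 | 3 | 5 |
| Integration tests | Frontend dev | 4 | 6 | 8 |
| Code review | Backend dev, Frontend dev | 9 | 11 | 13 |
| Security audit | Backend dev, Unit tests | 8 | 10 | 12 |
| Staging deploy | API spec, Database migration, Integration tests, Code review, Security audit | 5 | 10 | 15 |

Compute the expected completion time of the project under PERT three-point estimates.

39 days

te_Architecture design = (5 + 4·10 + 27)/6 = 72/6 = 12
te_API spec = (6 + 4·11 + 16)/6 = 66/6 = 11
te_Backend dev = (3 + 4·6 + 21)/6 = 48/6 = 8
te_Frontend dev = (3 + 4·4 + 5)/6 = 24/6 = 4
te_Database migration = (6 + 4·8 + 16)/6 = 54/6 = 9
te_Unit tests = (1 + 4·3 + 5)/6 = 18/6 = 3
te_Integration tests = (4 + 4·6 + 8)/6 = 36/6 = 6
te_Code review = (9 + 4·11 + 13)/6 = 66/6 = 11
te_Security audit = (8 + 4·10 + 12)/6 = 60/6 = 10
te_Staging deploy = (5 + 4·10 + 15)/6 = 60/6 = 10

Forward pass:
ES_Architecture design = 0; EF_Architecture design = 12
ES_API spec = 0; EF_API spec = 11
ES_Backend dev = 0; EF_Backend dev = 8
ES_Frontend dev = max(EF_Architecture design=12, EF_Backend dev=8) = 12; EF_Frontend dev = 12+4 = 16
ES_Database migration = 8; EF_Database migration = 8+9 = 17
ES_Unit tests = 16; EF_Unit tests = 16+3 = 19
ES_Integration tests = 16; EF_Integration tests = 16+6 = 22
ES_Code review = max(EF_Backend dev=8, EF_Frontend dev=16) = 16; EF_Code review = 16+11 = 27
ES_Security audit = max(EF_Backend dev=8, EF_Unit tests=19) = 19; EF_Security audit = 19+10 = 29
ES_Staging deploy = max(EF_API spec=11, EF_Database migration=17, EF_Integration tests=22, EF_Code review=27, EF_Security audit=29) = 29; EF_Staging deploy = 29+10 = 39
Expected project duration μ = 39 days. Critical path: Architecture design → Frontend dev → Unit tests → Security audit → Staging deploy.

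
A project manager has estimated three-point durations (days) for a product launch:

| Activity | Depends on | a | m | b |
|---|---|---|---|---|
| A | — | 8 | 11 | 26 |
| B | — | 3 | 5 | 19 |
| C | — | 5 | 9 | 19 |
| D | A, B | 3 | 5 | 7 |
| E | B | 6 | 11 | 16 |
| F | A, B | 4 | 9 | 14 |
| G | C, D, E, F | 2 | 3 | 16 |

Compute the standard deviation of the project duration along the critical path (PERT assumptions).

4.15 days

te_A = (8 + 4·11 + 26)/6 = 78/6 = 13; σ²_A = ((26−8)/6)² = 9.000
te_B = (3 + 4·5 + 19)/6 = 42/6 = 7; σ²_B = ((19−3)/6)² = 7.111
te_C = (5 + 4·9 + 19)/6 = 60/6 = 10; σ²_C = ((19−5)/6)² = 5.444
te_D = (3 + 4·5 + 7)/6 = 30/6 = 5; σ²_D = ((7−3)/6)² = 0.444
te_E = (6 + 4·11 + 16)/6 = 66/6 = 11; σ²_E = ((16−6)/6)² = 2.778
te_F = (4 + 4·9 + 14)/6 = 54/6 = 9; σ²_F = ((14−4)/6)² = 2.778
te_G = (2 + 4·3 + 16)/6 = 30/6 = 5; σ²_G = ((16−2)/6)² = 5.444

Forward pass:
ES_A = 0; EF_A = 13
ES_B = 0; EF_B = 7
ES_C = 0; EF_C = 10
ES_D = max(EF_A=13, EF_B=7) = 13; EF_D = 13+5 = 18
ES_E = 7; EF_E = 7+11 = 18
ES_F = max(EF_A=13, EF_B=7) = 13; EF_F = 13+9 = 22
ES_G = max(EF_C=10, EF_D=18, EF_E=18, EF_F=22) = 22; EF_G = 22+5 = 27
Expected project duration μ = 27 days. Critical path: A → F → G.

Variance along critical path = 9.000 + 2.778 + 5.444 = 17.222
σ = √17.222 = 4.150 days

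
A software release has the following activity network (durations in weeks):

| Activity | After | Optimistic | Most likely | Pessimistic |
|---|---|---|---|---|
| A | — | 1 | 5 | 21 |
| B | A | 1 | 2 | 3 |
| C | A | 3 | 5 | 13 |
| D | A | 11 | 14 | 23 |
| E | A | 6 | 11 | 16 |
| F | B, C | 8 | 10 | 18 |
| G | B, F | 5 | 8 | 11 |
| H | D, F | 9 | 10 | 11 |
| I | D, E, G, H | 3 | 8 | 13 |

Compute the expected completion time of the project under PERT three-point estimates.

te_A = (1 + 4·5 + 21)/6 = 42/6 = 7
te_B = (1 + 4·2 + 3)/6 = 12/6 = 2
te_C = (3 + 4·5 + 13)/6 = 36/6 = 6
te_D = (11 + 4·14 + 23)/6 = 90/6 = 15
te_E = (6 + 4·11 + 16)/6 = 66/6 = 11
te_F = (8 + 4·10 + 18)/6 = 66/6 = 11
te_G = (5 + 4·8 + 11)/6 = 48/6 = 8
te_H = (9 + 4·10 + 11)/6 = 60/6 = 10
te_I = (3 + 4·8 + 13)/6 = 48/6 = 8

Forward pass:
ES_A = 0; EF_A = 7
ES_B = 7; EF_B = 7+2 = 9
ES_C = 7; EF_C = 7+6 = 13
ES_D = 7; EF_D = 7+15 = 22
ES_E = 7; EF_E = 7+11 = 18
ES_F = max(EF_B=9, EF_C=13) = 13; EF_F = 13+11 = 24
ES_G = max(EF_B=9, EF_F=24) = 24; EF_G = 24+8 = 32
ES_H = max(EF_D=22, EF_F=24) = 24; EF_H = 24+10 = 34
ES_I = max(EF_D=22, EF_E=18, EF_G=32, EF_H=34) = 34; EF_I = 34+8 = 42
Expected project duration μ = 42 weeks. Critical path: A → C → F → H → I.

42 weeks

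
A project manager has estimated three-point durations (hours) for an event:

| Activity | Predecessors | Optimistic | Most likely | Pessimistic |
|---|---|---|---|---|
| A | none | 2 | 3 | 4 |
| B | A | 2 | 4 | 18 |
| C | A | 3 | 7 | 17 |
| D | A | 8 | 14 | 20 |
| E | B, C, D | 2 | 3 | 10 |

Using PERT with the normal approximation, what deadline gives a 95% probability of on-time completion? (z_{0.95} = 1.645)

25.0 hours

te_A = (2 + 4·3 + 4)/6 = 18/6 = 3; σ²_A = ((4−2)/6)² = 0.111
te_B = (2 + 4·4 + 18)/6 = 36/6 = 6; σ²_B = ((18−2)/6)² = 7.111
te_C = (3 + 4·7 + 17)/6 = 48/6 = 8; σ²_C = ((17−3)/6)² = 5.444
te_D = (8 + 4·14 + 20)/6 = 84/6 = 14; σ²_D = ((20−8)/6)² = 4.000
te_E = (2 + 4·3 + 10)/6 = 24/6 = 4; σ²_E = ((10−2)/6)² = 1.778

Forward pass:
ES_A = 0; EF_A = 3
ES_B = 3; EF_B = 3+6 = 9
ES_C = 3; EF_C = 3+8 = 11
ES_D = 3; EF_D = 3+14 = 17
ES_E = max(EF_B=9, EF_C=11, EF_D=17) = 17; EF_E = 17+4 = 21
Expected project duration μ = 21 hours. Critical path: A → D → E.

Variance along critical path = 0.111 + 4.000 + 1.778 = 5.889; σ = 2.427 hours.
D = μ + z·σ = 21 + 1.645·2.427 = 25.0 hours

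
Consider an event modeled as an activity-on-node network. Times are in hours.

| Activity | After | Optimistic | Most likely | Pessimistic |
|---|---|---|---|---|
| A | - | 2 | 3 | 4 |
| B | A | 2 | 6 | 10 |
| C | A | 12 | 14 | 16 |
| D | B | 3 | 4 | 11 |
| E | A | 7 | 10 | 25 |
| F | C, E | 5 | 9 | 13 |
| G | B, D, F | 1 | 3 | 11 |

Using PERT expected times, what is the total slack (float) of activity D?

12 hours

te_A = (2 + 4·3 + 4)/6 = 18/6 = 3
te_B = (2 + 4·6 + 10)/6 = 36/6 = 6
te_C = (12 + 4·14 + 16)/6 = 84/6 = 14
te_D = (3 + 4·4 + 11)/6 = 30/6 = 5
te_E = (7 + 4·10 + 25)/6 = 72/6 = 12
te_F = (5 + 4·9 + 13)/6 = 54/6 = 9
te_G = (1 + 4·3 + 11)/6 = 24/6 = 4

Forward pass:
ES_A = 0; EF_A = 3
ES_B = 3; EF_B = 3+6 = 9
ES_C = 3; EF_C = 3+14 = 17
ES_D = 9; EF_D = 9+5 = 14
ES_E = 3; EF_E = 3+12 = 15
ES_F = max(EF_C=17, EF_E=15) = 17; EF_F = 17+9 = 26
ES_G = max(EF_B=9, EF_D=14, EF_F=26) = 26; EF_G = 26+4 = 30
Expected project duration μ = 30 hours. Critical path: A → C → F → G.

Backward pass:
LF_G = 30; LS_G = 30−4 = 26
LF_F = LS_G = 26; LS_F = 26−9 = 17
LF_E = LS_F = 17; LS_E = 17−12 = 5
LF_D = LS_G = 26; LS_D = 26−5 = 21
LF_C = LS_F = 17; LS_C = 17−14 = 3
LF_B = min(LS_D=21, LS_G=26) = 21; LS_B = 21−6 = 15
LF_A = min(LS_B=15, LS_C=3, LS_E=5) = 3; LS_A = 3−3 = 0
Slack_D = LS_D − ES_D = 21 − 9 = 12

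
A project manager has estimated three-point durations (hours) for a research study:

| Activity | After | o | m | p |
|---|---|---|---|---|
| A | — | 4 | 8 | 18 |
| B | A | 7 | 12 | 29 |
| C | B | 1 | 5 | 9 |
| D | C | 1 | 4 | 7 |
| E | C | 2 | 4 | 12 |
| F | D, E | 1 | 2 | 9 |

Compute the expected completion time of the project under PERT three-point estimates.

36 hours

te_A = (4 + 4·8 + 18)/6 = 54/6 = 9
te_B = (7 + 4·12 + 29)/6 = 84/6 = 14
te_C = (1 + 4·5 + 9)/6 = 30/6 = 5
te_D = (1 + 4·4 + 7)/6 = 24/6 = 4
te_E = (2 + 4·4 + 12)/6 = 30/6 = 5
te_F = (1 + 4·2 + 9)/6 = 18/6 = 3

Forward pass:
ES_A = 0; EF_A = 9
ES_B = 9; EF_B = 9+14 = 23
ES_C = 23; EF_C = 23+5 = 28
ES_D = 28; EF_D = 28+4 = 32
ES_E = 28; EF_E = 28+5 = 33
ES_F = max(EF_D=32, EF_E=33) = 33; EF_F = 33+3 = 36
Expected project duration μ = 36 hours. Critical path: A → B → C → E → F.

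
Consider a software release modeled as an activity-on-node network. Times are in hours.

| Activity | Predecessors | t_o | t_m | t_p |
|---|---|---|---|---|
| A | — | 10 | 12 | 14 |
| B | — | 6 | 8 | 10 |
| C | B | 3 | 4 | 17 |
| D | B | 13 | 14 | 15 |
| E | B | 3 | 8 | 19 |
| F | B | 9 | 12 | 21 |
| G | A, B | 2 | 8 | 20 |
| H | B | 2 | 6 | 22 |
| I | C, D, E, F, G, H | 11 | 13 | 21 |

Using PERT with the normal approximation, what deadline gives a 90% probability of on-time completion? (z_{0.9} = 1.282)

te_A = (10 + 4·12 + 14)/6 = 72/6 = 12; σ²_A = ((14−10)/6)² = 0.444
te_B = (6 + 4·8 + 10)/6 = 48/6 = 8; σ²_B = ((10−6)/6)² = 0.444
te_C = (3 + 4·4 + 17)/6 = 36/6 = 6; σ²_C = ((17−3)/6)² = 5.444
te_D = (13 + 4·14 + 15)/6 = 84/6 = 14; σ²_D = ((15−13)/6)² = 0.111
te_E = (3 + 4·8 + 19)/6 = 54/6 = 9; σ²_E = ((19−3)/6)² = 7.111
te_F = (9 + 4·12 + 21)/6 = 78/6 = 13; σ²_F = ((21−9)/6)² = 4.000
te_G = (2 + 4·8 + 20)/6 = 54/6 = 9; σ²_G = ((20−2)/6)² = 9.000
te_H = (2 + 4·6 + 22)/6 = 48/6 = 8; σ²_H = ((22−2)/6)² = 11.111
te_I = (11 + 4·13 + 21)/6 = 84/6 = 14; σ²_I = ((21−11)/6)² = 2.778

Forward pass:
ES_A = 0; EF_A = 12
ES_B = 0; EF_B = 8
ES_C = 8; EF_C = 8+6 = 14
ES_D = 8; EF_D = 8+14 = 22
ES_E = 8; EF_E = 8+9 = 17
ES_F = 8; EF_F = 8+13 = 21
ES_G = max(EF_A=12, EF_B=8) = 12; EF_G = 12+9 = 21
ES_H = 8; EF_H = 8+8 = 16
ES_I = max(EF_C=14, EF_D=22, EF_E=17, EF_F=21, EF_G=21, EF_H=16) = 22; EF_I = 22+14 = 36
Expected project duration μ = 36 hours. Critical path: B → D → I.

Variance along critical path = 0.444 + 0.111 + 2.778 = 3.333; σ = 1.826 hours.
D = μ + z·σ = 36 + 1.282·1.826 = 38.3 hours

38.3 hours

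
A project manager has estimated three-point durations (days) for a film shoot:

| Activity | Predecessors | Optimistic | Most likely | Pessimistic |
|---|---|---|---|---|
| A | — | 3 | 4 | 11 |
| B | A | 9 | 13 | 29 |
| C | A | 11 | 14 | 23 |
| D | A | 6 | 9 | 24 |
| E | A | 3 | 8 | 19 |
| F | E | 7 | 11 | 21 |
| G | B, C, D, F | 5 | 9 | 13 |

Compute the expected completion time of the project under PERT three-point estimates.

te_A = (3 + 4·4 + 11)/6 = 30/6 = 5
te_B = (9 + 4·13 + 29)/6 = 90/6 = 15
te_C = (11 + 4·14 + 23)/6 = 90/6 = 15
te_D = (6 + 4·9 + 24)/6 = 66/6 = 11
te_E = (3 + 4·8 + 19)/6 = 54/6 = 9
te_F = (7 + 4·11 + 21)/6 = 72/6 = 12
te_G = (5 + 4·9 + 13)/6 = 54/6 = 9

Forward pass:
ES_A = 0; EF_A = 5
ES_B = 5; EF_B = 5+15 = 20
ES_C = 5; EF_C = 5+15 = 20
ES_D = 5; EF_D = 5+11 = 16
ES_E = 5; EF_E = 5+9 = 14
ES_F = 14; EF_F = 14+12 = 26
ES_G = max(EF_B=20, EF_C=20, EF_D=16, EF_F=26) = 26; EF_G = 26+9 = 35
Expected project duration μ = 35 days. Critical path: A → E → F → G.

35 days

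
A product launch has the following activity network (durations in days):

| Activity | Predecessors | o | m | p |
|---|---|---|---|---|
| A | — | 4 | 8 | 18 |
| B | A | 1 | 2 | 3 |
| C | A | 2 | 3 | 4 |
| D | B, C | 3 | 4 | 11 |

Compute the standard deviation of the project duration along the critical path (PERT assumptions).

te_A = (4 + 4·8 + 18)/6 = 54/6 = 9; σ²_A = ((18−4)/6)² = 5.444
te_B = (1 + 4·2 + 3)/6 = 12/6 = 2; σ²_B = ((3−1)/6)² = 0.111
te_C = (2 + 4·3 + 4)/6 = 18/6 = 3; σ²_C = ((4−2)/6)² = 0.111
te_D = (3 + 4·4 + 11)/6 = 30/6 = 5; σ²_D = ((11−3)/6)² = 1.778

Forward pass:
ES_A = 0; EF_A = 9
ES_B = 9; EF_B = 9+2 = 11
ES_C = 9; EF_C = 9+3 = 12
ES_D = max(EF_B=11, EF_C=12) = 12; EF_D = 12+5 = 17
Expected project duration μ = 17 days. Critical path: A → C → D.

Variance along critical path = 5.444 + 0.111 + 1.778 = 7.333
σ = √7.333 = 2.708 days

2.71 days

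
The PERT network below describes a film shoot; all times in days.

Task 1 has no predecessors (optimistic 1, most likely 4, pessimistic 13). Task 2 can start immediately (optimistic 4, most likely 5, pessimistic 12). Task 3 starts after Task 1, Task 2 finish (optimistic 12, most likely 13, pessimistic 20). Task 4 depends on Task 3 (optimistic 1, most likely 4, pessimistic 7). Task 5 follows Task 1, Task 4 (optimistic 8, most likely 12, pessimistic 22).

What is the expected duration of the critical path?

37 days

te_Task 1 = (1 + 4·4 + 13)/6 = 30/6 = 5
te_Task 2 = (4 + 4·5 + 12)/6 = 36/6 = 6
te_Task 3 = (12 + 4·13 + 20)/6 = 84/6 = 14
te_Task 4 = (1 + 4·4 + 7)/6 = 24/6 = 4
te_Task 5 = (8 + 4·12 + 22)/6 = 78/6 = 13

Forward pass:
ES_Task 1 = 0; EF_Task 1 = 5
ES_Task 2 = 0; EF_Task 2 = 6
ES_Task 3 = max(EF_Task 1=5, EF_Task 2=6) = 6; EF_Task 3 = 6+14 = 20
ES_Task 4 = 20; EF_Task 4 = 20+4 = 24
ES_Task 5 = max(EF_Task 1=5, EF_Task 4=24) = 24; EF_Task 5 = 24+13 = 37
Expected project duration μ = 37 days. Critical path: Task 2 → Task 3 → Task 4 → Task 5.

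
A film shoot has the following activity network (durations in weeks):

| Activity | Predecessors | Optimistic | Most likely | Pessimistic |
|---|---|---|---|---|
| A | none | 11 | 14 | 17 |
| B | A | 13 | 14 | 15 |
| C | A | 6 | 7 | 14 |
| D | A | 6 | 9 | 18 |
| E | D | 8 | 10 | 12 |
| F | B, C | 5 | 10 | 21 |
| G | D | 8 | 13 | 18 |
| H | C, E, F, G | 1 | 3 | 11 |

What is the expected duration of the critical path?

43 weeks

te_A = (11 + 4·14 + 17)/6 = 84/6 = 14
te_B = (13 + 4·14 + 15)/6 = 84/6 = 14
te_C = (6 + 4·7 + 14)/6 = 48/6 = 8
te_D = (6 + 4·9 + 18)/6 = 60/6 = 10
te_E = (8 + 4·10 + 12)/6 = 60/6 = 10
te_F = (5 + 4·10 + 21)/6 = 66/6 = 11
te_G = (8 + 4·13 + 18)/6 = 78/6 = 13
te_H = (1 + 4·3 + 11)/6 = 24/6 = 4

Forward pass:
ES_A = 0; EF_A = 14
ES_B = 14; EF_B = 14+14 = 28
ES_C = 14; EF_C = 14+8 = 22
ES_D = 14; EF_D = 14+10 = 24
ES_E = 24; EF_E = 24+10 = 34
ES_F = max(EF_B=28, EF_C=22) = 28; EF_F = 28+11 = 39
ES_G = 24; EF_G = 24+13 = 37
ES_H = max(EF_C=22, EF_E=34, EF_F=39, EF_G=37) = 39; EF_H = 39+4 = 43
Expected project duration μ = 43 weeks. Critical path: A → B → F → H.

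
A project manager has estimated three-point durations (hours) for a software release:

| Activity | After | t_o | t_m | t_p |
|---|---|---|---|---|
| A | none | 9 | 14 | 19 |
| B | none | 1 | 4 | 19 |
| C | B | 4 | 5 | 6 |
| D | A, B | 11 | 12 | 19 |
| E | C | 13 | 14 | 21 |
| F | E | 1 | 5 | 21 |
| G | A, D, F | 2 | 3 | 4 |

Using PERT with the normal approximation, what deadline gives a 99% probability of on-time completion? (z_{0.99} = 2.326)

46.9 hours

te_A = (9 + 4·14 + 19)/6 = 84/6 = 14; σ²_A = ((19−9)/6)² = 2.778
te_B = (1 + 4·4 + 19)/6 = 36/6 = 6; σ²_B = ((19−1)/6)² = 9.000
te_C = (4 + 4·5 + 6)/6 = 30/6 = 5; σ²_C = ((6−4)/6)² = 0.111
te_D = (11 + 4·12 + 19)/6 = 78/6 = 13; σ²_D = ((19−11)/6)² = 1.778
te_E = (13 + 4·14 + 21)/6 = 90/6 = 15; σ²_E = ((21−13)/6)² = 1.778
te_F = (1 + 4·5 + 21)/6 = 42/6 = 7; σ²_F = ((21−1)/6)² = 11.111
te_G = (2 + 4·3 + 4)/6 = 18/6 = 3; σ²_G = ((4−2)/6)² = 0.111

Forward pass:
ES_A = 0; EF_A = 14
ES_B = 0; EF_B = 6
ES_C = 6; EF_C = 6+5 = 11
ES_D = max(EF_A=14, EF_B=6) = 14; EF_D = 14+13 = 27
ES_E = 11; EF_E = 11+15 = 26
ES_F = 26; EF_F = 26+7 = 33
ES_G = max(EF_A=14, EF_D=27, EF_F=33) = 33; EF_G = 33+3 = 36
Expected project duration μ = 36 hours. Critical path: B → C → E → F → G.

Variance along critical path = 9.000 + 0.111 + 1.778 + 11.111 + 0.111 = 22.111; σ = 4.702 hours.
D = μ + z·σ = 36 + 2.326·4.702 = 46.9 hours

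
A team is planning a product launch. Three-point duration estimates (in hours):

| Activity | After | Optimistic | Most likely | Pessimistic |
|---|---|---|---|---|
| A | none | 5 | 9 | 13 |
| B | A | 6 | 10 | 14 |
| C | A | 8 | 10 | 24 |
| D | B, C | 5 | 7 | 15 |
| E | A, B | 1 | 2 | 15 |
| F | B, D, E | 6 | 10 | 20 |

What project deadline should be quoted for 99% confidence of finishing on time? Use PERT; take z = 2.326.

te_A = (5 + 4·9 + 13)/6 = 54/6 = 9; σ²_A = ((13−5)/6)² = 1.778
te_B = (6 + 4·10 + 14)/6 = 60/6 = 10; σ²_B = ((14−6)/6)² = 1.778
te_C = (8 + 4·10 + 24)/6 = 72/6 = 12; σ²_C = ((24−8)/6)² = 7.111
te_D = (5 + 4·7 + 15)/6 = 48/6 = 8; σ²_D = ((15−5)/6)² = 2.778
te_E = (1 + 4·2 + 15)/6 = 24/6 = 4; σ²_E = ((15−1)/6)² = 5.444
te_F = (6 + 4·10 + 20)/6 = 66/6 = 11; σ²_F = ((20−6)/6)² = 5.444

Forward pass:
ES_A = 0; EF_A = 9
ES_B = 9; EF_B = 9+10 = 19
ES_C = 9; EF_C = 9+12 = 21
ES_D = max(EF_B=19, EF_C=21) = 21; EF_D = 21+8 = 29
ES_E = max(EF_A=9, EF_B=19) = 19; EF_E = 19+4 = 23
ES_F = max(EF_B=19, EF_D=29, EF_E=23) = 29; EF_F = 29+11 = 40
Expected project duration μ = 40 hours. Critical path: A → C → D → F.

Variance along critical path = 1.778 + 7.111 + 2.778 + 5.444 = 17.111; σ = 4.137 hours.
D = μ + z·σ = 40 + 2.326·4.137 = 49.6 hours

49.6 hours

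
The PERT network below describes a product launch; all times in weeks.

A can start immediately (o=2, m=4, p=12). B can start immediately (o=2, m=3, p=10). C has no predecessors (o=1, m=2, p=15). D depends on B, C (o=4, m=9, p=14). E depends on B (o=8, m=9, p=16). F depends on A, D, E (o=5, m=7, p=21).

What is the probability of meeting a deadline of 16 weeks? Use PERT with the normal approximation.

0.016

te_A = (2 + 4·4 + 12)/6 = 30/6 = 5; σ²_A = ((12−2)/6)² = 2.778
te_B = (2 + 4·3 + 10)/6 = 24/6 = 4; σ²_B = ((10−2)/6)² = 1.778
te_C = (1 + 4·2 + 15)/6 = 24/6 = 4; σ²_C = ((15−1)/6)² = 5.444
te_D = (4 + 4·9 + 14)/6 = 54/6 = 9; σ²_D = ((14−4)/6)² = 2.778
te_E = (8 + 4·9 + 16)/6 = 60/6 = 10; σ²_E = ((16−8)/6)² = 1.778
te_F = (5 + 4·7 + 21)/6 = 54/6 = 9; σ²_F = ((21−5)/6)² = 7.111

Forward pass:
ES_A = 0; EF_A = 5
ES_B = 0; EF_B = 4
ES_C = 0; EF_C = 4
ES_D = max(EF_B=4, EF_C=4) = 4; EF_D = 4+9 = 13
ES_E = 4; EF_E = 4+10 = 14
ES_F = max(EF_A=5, EF_D=13, EF_E=14) = 14; EF_F = 14+9 = 23
Expected project duration μ = 23 weeks. Critical path: B → E → F.

Variance along critical path = 1.778 + 1.778 + 7.111 = 10.667; σ = √10.667 = 3.266 weeks.
Z = (16 − 23) / 3.266 = -2.143
P(T ≤ 16) = Φ(-2.143) ≈ 0.016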